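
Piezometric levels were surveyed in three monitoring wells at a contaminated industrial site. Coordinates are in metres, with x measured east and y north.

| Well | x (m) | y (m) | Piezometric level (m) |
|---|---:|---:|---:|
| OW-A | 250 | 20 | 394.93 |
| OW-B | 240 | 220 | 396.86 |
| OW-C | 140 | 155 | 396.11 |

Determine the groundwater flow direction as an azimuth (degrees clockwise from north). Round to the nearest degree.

With h = a·x + b·y + c and OW-A as origin, the differences give:
  (-10)·a + 200·b = +1.93
  (-110)·a + 135·b = +1.18
Eliminate b (×135 and ×200, subtract): 20650·a = 24.550 → a = ∂h/∂x = +0.001189
Back-substitute: b = ∂h/∂y = +0.009709.
Flow direction (−∇h) has components (-0.001189 E, -0.009709 N).
Azimuth = atan2(E, N) = atan2(-0.001189, -0.009709) = 187.0° ≈ 187°.

187°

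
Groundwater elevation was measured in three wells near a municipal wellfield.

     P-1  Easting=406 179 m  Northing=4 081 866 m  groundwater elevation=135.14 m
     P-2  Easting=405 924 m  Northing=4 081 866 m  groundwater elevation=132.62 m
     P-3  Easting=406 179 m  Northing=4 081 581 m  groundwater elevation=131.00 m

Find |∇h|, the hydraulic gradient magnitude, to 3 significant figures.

∂h/∂x = (132.62 − 135.14) / (405924 − 406179) = +0.009882
∂h/∂y = (131.00 − 135.14) / (4081581 − 4081866) = +0.01453
|∇h| = √(0.009882² + 0.01453²) = 0.01757

0.0176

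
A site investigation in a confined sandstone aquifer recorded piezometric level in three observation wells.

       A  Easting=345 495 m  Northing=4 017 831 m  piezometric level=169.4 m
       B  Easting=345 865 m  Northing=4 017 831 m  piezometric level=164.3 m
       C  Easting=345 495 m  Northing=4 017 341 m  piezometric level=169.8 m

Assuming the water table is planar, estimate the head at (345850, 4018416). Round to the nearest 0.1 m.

164.0 m

∂h/∂x = (164.3 − 169.4) / (345865 − 345495) = -0.01378
∂h/∂y = (169.8 − 169.4) / (4017341 − 4017831) = -0.0008163
h(345850, 4018416) = 169.4 + (-0.01378)·(355) + (-0.0008163)·(585) = 169.4 -4.893 -0.478 = 164.029 m.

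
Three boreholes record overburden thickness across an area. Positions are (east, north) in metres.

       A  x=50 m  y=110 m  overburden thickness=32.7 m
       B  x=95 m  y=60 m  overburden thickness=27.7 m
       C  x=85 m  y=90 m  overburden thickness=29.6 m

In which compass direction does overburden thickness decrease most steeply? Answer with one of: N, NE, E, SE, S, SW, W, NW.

SE

With d = a·x + b·y + c and A as origin, the differences give:
  45·a + (-50)·b = -5.0
  35·a + (-20)·b = -3.1
Eliminate b (×(-20) and ×(-50), subtract): 850·a = -55.00 → a = ∂d/∂x = -0.06471
Back-substitute: b = ∂d/∂y = +0.04176.
Steepest decrease is along −∇f = (+0.06471 E, -0.04176 N) → southeast.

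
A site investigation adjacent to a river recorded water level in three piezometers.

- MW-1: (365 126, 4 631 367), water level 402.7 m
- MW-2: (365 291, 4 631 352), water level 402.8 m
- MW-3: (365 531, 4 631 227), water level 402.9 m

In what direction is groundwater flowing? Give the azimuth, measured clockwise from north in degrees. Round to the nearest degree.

236°

Taking MW-1 as reference: MW-2−MW-1 = (165, -15, +0.1); MW-3−MW-1 = (405, -140, +0.2).
Solve a·Δx + b·Δy = Δh: det = 165·(-140) − 405·(-15) = -17025.
∂h/∂x = [(+0.1)·(-140) − (+0.2)·(-15)] / -17025 = +0.0006461
∂h/∂y = [165·(+0.2) − 405·(+0.1)] / -17025 = +0.0004405
Flow direction (−∇h) has components (-0.0006461 E, -0.0004405 N).
Azimuth = atan2(E, N) = atan2(-0.0006461, -0.0004405) = 235.7° ≈ 236°.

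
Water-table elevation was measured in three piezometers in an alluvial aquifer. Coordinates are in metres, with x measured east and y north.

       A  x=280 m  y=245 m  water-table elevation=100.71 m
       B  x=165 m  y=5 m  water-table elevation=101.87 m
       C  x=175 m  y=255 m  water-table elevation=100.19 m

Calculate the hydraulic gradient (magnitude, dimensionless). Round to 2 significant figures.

Differences from A: to B (Δx, Δy, Δh) = (-115, -240, +1.16); to C = (-105, 10, -0.52).
Solve a·Δx + b·Δy = Δh: det = (-115)·10 − (-105)·(-240) = -26350.
∂h/∂x = [(+1.16)·10 − (-0.52)·(-240)] / -26350 = +0.004296
∂h/∂y = [(-115)·(-0.52) − (-105)·(+1.16)] / -26350 = -0.006892
|∇h| = √(0.004296² + -0.006892²) = 0.008121

0.0081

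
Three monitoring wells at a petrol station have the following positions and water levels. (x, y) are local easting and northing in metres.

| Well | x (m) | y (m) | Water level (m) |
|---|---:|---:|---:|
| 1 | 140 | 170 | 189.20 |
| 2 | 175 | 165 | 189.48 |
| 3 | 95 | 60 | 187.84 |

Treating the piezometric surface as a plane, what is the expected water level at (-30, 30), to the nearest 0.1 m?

186.4 m

Differences from 1: to 2 (Δx, Δy, Δh) = (35, -5, +0.28); to 3 = (-45, -110, -1.36).
Solve a·Δx + b·Δy = Δh: det = 35·(-110) − (-45)·(-5) = -4075.
∂h/∂x = [(+0.28)·(-110) − (-1.36)·(-5)] / -4075 = +0.009227
∂h/∂y = [35·(-1.36) − (-45)·(+0.28)] / -4075 = +0.008589
h(-30, 30) = 189.20 + (+0.009227)·(-170) + (+0.008589)·(-140) = 189.20 -1.569 -1.202 = 186.429 m.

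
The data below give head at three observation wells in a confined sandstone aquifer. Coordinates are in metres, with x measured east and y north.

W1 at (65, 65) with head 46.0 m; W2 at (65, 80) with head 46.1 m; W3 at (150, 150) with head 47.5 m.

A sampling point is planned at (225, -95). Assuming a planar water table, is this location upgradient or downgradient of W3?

With h = a·x + b·y + c and W1 as origin, the differences give:
  0·a + 15·b = +0.1
  85·a + 85·b = +1.5
Eliminate b (×85 and ×15, subtract): -1275·a = -14.00 → a = ∂h/∂x = +0.01098
Back-substitute: b = ∂h/∂y = +0.006667.
Head at (225, -95) = 46.0 + (+0.01098)·(160) + (+0.006667)·(-160) = 46.69 m.
That is lower than the 47.5 m at W3, so the point is downgradient.

downgradient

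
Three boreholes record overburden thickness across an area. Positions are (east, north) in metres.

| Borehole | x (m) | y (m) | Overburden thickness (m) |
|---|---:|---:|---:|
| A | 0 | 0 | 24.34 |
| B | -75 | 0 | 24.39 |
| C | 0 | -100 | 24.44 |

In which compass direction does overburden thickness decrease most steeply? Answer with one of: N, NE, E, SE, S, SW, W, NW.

∂d/∂x = (24.39 − 24.34) / (-75 − 0) = -0.0006667
∂d/∂y = (24.44 − 24.34) / (-100 − 0) = -0.001000
Steepest decrease is along −∇f = (+0.0006667 E, +0.001000 N) → northeast.

NE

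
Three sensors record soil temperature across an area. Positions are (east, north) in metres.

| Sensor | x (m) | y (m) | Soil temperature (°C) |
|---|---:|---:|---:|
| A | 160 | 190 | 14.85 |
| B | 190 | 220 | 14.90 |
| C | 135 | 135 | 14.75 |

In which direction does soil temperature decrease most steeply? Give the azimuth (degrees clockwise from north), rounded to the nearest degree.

Three-point gradient (reference A): Δ to B = (30, 30, +0.05), Δ to C = (-25, -55, -0.10).
∂T/∂x = -0.0002778, ∂T/∂y = +0.001944 (det = -900).
Steepest decrease is along −∇f: components (+0.0002778 E, -0.001944 N).
Azimuth = atan2(+0.0002778, -0.001944) = 171.9° ≈ 172°.

172°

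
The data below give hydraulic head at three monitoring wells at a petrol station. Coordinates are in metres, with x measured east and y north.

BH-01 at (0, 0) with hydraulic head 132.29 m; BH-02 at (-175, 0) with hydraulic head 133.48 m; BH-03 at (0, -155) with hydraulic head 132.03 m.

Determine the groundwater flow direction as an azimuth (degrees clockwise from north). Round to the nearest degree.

∂h/∂x = (133.48 − 132.29) / (-175 − 0) = -0.006800
∂h/∂y = (132.03 − 132.29) / (-155 − 0) = +0.001677
Flow direction (−∇h) has components (+0.006800 E, -0.001677 N).
Azimuth = atan2(E, N) = atan2(+0.006800, -0.001677) = 103.9° ≈ 104°.

104°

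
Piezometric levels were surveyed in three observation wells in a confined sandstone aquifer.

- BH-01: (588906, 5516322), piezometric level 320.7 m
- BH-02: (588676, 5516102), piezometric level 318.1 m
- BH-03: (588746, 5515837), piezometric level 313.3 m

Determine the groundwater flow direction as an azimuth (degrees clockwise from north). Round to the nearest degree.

Differences from BH-01: to BH-02 (Δx, Δy, Δh) = (-230, -220, -2.6); to BH-03 = (-160, -485, -7.4).
Solve a·Δx + b·Δy = Δh: det = (-230)·(-485) − (-160)·(-220) = 76350.
∂h/∂x = [(-2.6)·(-485) − (-7.4)·(-220)] / 76350 = -0.004807
∂h/∂y = [(-230)·(-7.4) − (-160)·(-2.6)] / 76350 = +0.01684
Flow direction (−∇h) has components (+0.004807 E, -0.01684 N).
Azimuth = atan2(E, N) = atan2(+0.004807, -0.01684) = 164.1° ≈ 164°.

164°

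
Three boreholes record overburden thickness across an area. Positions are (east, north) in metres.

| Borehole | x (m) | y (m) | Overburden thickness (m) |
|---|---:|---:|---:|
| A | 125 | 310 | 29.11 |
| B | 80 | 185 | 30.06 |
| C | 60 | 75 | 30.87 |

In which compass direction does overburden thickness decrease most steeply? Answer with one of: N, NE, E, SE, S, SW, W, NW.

N

With d = a·x + b·y + c and A as origin, the differences give:
  (-45)·a + (-125)·b = +0.95
  (-65)·a + (-235)·b = +1.76
Eliminate b (×(-235) and ×(-125), subtract): 2450·a = -3.250 → a = ∂d/∂x = -0.001327
Back-substitute: b = ∂d/∂y = -0.007122.
Steepest decrease is along −∇f = (+0.001327 E, +0.007122 N) → north.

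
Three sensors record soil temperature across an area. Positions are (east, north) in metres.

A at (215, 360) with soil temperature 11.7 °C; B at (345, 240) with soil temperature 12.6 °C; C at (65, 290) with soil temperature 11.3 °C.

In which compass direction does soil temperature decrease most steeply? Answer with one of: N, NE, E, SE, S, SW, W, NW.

Differences from A: to B (Δx, Δy, Δh) = (130, -120, +0.9); to C = (-150, -70, -0.4).
Determinant of the coordinate differences = 130·(-70) − (-150)·(-120) = -27100.
∂T/∂x = [(+0.9)·(-70) − (-0.4)·(-120)] / -27100 = +0.004096
∂T/∂y = [130·(-0.4) − (-150)·(+0.9)] / -27100 = -0.003063
Steepest decrease is along −∇f = (-0.004096 E, +0.003063 N) → northwest.

NW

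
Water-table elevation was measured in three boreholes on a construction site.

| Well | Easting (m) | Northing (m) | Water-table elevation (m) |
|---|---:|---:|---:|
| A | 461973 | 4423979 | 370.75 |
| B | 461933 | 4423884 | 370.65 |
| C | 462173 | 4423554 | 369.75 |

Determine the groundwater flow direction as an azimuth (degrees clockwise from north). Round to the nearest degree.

139°

Taking A as reference: B−A = (-40, -95, -0.10); C−A = (200, -425, -1.00).
Determinant of the coordinate differences = (-40)·(-425) − 200·(-95) = 36000.
∂h/∂x = [(-0.10)·(-425) − (-1.00)·(-95)] / 36000 = -0.001458
∂h/∂y = [(-40)·(-1.00) − 200·(-0.10)] / 36000 = +0.001667
Flow direction (−∇h) has components (+0.001458 E, -0.001667 N).
Azimuth = atan2(E, N) = atan2(+0.001458, -0.001667) = 138.8° ≈ 139°.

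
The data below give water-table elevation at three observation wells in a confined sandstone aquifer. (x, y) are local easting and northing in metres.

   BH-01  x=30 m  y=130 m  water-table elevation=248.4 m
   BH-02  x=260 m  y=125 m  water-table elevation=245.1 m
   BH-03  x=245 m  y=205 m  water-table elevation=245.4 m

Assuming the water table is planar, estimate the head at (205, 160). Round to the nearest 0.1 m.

Taking BH-01 as reference: BH-02−BH-01 = (230, -5, -3.3); BH-03−BH-01 = (215, 75, -3.0).
Determinant of the coordinate differences = 230·75 − 215·(-5) = 18325.
∂h/∂x = [(-3.3)·75 − (-3.0)·(-5)] / 18325 = -0.01432
∂h/∂y = [230·(-3.0) − 215·(-3.3)] / 18325 = +0.001064
h(205, 160) = 248.4 + (-0.01432)·(175) + (+0.001064)·(30) = 248.4 -2.507 +0.032 = 245.925 m.

245.9 m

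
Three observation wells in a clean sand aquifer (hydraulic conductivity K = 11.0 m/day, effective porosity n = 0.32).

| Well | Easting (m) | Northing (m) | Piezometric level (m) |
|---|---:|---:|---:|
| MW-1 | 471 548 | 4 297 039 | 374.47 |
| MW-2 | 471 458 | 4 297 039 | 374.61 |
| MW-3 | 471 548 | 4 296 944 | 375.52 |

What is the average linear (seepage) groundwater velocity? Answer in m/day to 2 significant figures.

∂h/∂x = (374.61 − 374.47) / (471458 − 471548) = -0.001556
∂h/∂y = (375.52 − 374.47) / (4296944 − 4297039) = -0.01105
|∇h| = √(-0.001556² + -0.01105²) = 0.01116
Seepage velocity v = K·i/n = 11.0 × 0.01116 / 0.32 = 0.3836 m/day.

0.38 m/day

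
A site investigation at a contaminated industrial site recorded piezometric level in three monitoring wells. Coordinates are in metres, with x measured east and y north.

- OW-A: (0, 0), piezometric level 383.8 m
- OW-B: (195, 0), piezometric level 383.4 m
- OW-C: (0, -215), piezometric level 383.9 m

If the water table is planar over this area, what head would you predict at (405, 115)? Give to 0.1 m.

382.9 m

∂h/∂x = (383.4 − 383.8) / (195 − 0) = -0.002051
∂h/∂y = (383.9 − 383.8) / (-215 − 0) = -0.0004651
h(405, 115) = 383.8 + (-0.002051)·(405) + (-0.0004651)·(115) = 383.8 -0.831 -0.053 = 382.916 m.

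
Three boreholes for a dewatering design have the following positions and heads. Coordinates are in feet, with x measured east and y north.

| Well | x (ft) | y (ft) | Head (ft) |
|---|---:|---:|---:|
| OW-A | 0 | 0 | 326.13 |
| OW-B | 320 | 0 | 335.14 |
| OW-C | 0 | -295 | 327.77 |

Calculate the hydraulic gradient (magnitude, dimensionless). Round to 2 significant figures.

0.029

∂h/∂x = (335.14 − 326.13) / (320 − 0) = +0.02816
∂h/∂y = (327.77 − 326.13) / (-295 − 0) = -0.005559
|∇h| = √(0.02816² + -0.005559²) = 0.0287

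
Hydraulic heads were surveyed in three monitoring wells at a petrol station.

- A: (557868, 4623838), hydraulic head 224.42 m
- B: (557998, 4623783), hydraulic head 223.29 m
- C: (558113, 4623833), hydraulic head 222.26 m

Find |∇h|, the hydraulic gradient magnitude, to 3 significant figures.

Three-point gradient (reference A): Δ to B = (130, -55, -1.13), Δ to C = (245, -5, -2.16).
∂h/∂x = -0.008823, ∂h/∂y = -0.0003080 (det = 12825).
|∇h| = √(-0.008823² + -0.0003080²) = 0.008828

0.00883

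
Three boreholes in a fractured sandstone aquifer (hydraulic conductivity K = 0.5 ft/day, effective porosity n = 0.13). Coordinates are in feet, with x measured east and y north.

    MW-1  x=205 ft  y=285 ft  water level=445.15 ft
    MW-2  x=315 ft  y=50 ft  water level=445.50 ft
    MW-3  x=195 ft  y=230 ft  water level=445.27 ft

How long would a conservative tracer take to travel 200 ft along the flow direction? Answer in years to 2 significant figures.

Three-point gradient (reference MW-1): Δ to MW-2 = (110, -235, +0.35), Δ to MW-3 = (-10, -55, +0.12).
∂h/∂x = -0.001065, ∂h/∂y = -0.001988 (det = -8400).
|∇h| = √(-0.001065² + -0.001988²) = 0.002255
Seepage velocity v = K·i/n = 0.5 × 0.002255 / 0.13 = 0.008673 ft/day.
t = 200 / 0.008673 = 2.306e+04 days = 63.1 years.

63 years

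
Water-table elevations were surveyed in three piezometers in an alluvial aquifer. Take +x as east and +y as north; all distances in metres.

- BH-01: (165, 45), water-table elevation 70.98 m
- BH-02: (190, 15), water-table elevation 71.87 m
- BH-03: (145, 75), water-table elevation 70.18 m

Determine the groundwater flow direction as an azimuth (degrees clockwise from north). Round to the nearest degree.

309°

With h = a·x + b·y + c and BH-01 as origin, the differences give:
  25·a + (-30)·b = +0.89
  (-20)·a + 30·b = -0.80
Eliminate b (×30 and ×(-30), subtract): 150·a = 2.700 → a = ∂h/∂x = +0.01800
Back-substitute: b = ∂h/∂y = -0.01467.
Flow direction (−∇h) has components (-0.01800 E, +0.01467 N).
Azimuth = atan2(E, N) = atan2(-0.01800, +0.01467) = 309.2° ≈ 309°.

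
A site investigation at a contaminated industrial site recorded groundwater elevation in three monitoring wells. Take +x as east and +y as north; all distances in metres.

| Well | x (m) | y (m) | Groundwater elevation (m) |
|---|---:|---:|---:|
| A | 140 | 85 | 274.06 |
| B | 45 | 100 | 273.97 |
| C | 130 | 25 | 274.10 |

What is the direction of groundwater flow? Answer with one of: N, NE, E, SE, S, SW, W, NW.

NW

Differences from A: to B (Δx, Δy, Δh) = (-95, 15, -0.09); to C = (-10, -60, +0.04).
Solve a·Δx + b·Δy = Δh: det = (-95)·(-60) − (-10)·15 = 5850.
∂h/∂x = [(-0.09)·(-60) − (+0.04)·15] / 5850 = +0.0008205
∂h/∂y = [(-95)·(+0.04) − (-10)·(-0.09)] / 5850 = -0.0008034
Flow = −∇h = (-0.0008205 east, +0.0008034 north), which points northwest.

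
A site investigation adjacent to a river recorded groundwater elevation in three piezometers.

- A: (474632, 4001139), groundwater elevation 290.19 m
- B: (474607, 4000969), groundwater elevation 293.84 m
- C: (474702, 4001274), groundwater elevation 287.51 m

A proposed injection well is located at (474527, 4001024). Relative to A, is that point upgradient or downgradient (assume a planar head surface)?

upgradient

With h = a·x + b·y + c and A as origin, the differences give:
  (-25)·a + (-170)·b = +3.65
  70·a + 135·b = -2.68
Eliminate b (×135 and ×(-170), subtract): 8525·a = 37.150 → a = ∂h/∂x = +0.004358
Back-substitute: b = ∂h/∂y = -0.02211.
Head at (474527, 4001024) = 290.19 + (+0.004358)·(-105) + (-0.02211)·(-115) = 292.28 m.
That is higher than the 290.19 m at A, so the point is upgradient.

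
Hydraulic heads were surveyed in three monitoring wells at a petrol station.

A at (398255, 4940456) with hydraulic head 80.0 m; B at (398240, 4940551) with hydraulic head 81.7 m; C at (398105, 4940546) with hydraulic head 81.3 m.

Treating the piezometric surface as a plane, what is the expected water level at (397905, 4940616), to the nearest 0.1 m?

82.1 m

Differences from A: to B (Δx, Δy, Δh) = (-15, 95, +1.7); to C = (-150, 90, +1.3).
Determinant of the coordinate differences = (-15)·90 − (-150)·95 = 12900.
∂h/∂x = [(+1.7)·90 − (+1.3)·95] / 12900 = +0.002287
∂h/∂y = [(-15)·(+1.3) − (-150)·(+1.7)] / 12900 = +0.01826
h(397905, 4940616) = 80.0 + (+0.002287)·(-350) + (+0.01826)·(160) = 80.0 -0.800 +2.921 = 82.121 m.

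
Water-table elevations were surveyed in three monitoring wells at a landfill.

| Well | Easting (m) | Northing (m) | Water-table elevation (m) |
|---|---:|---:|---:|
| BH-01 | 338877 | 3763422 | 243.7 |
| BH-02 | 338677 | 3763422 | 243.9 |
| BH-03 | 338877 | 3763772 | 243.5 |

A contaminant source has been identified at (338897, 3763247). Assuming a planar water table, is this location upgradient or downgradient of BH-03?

upgradient

∂h/∂x = (243.9 − 243.7) / (338677 − 338877) = -0.001000
∂h/∂y = (243.5 − 243.7) / (3763772 − 3763422) = -0.0005714
Head at (338897, 3763247) = 243.7 + (-0.001000)·(20) + (-0.0005714)·(-175) = 243.78 m.
That is higher than the 243.5 m at BH-03, so the point is upgradient.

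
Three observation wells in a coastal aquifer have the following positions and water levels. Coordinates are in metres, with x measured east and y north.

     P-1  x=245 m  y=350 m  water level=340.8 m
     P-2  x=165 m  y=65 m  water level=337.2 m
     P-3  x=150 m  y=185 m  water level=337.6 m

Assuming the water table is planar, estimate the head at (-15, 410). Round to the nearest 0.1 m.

335.2 m

Taking P-1 as reference: P-2−P-1 = (-80, -285, -3.6); P-3−P-1 = (-95, -165, -3.2).
Solve a·Δx + b·Δy = Δh: det = (-80)·(-165) − (-95)·(-285) = -13875.
∂h/∂x = [(-3.6)·(-165) − (-3.2)·(-285)] / -13875 = +0.02292
∂h/∂y = [(-80)·(-3.2) − (-95)·(-3.6)] / -13875 = +0.006198
h(-15, 410) = 340.8 + (+0.02292)·(-260) + (+0.006198)·(60) = 340.8 -5.959 +0.372 = 335.213 m.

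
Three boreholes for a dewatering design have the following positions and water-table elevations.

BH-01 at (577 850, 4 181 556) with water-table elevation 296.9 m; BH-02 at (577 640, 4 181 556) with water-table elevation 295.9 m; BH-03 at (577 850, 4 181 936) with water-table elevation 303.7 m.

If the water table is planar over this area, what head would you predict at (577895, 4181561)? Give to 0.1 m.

297.2 m

∂h/∂x = (295.9 − 296.9) / (577640 − 577850) = +0.004762
∂h/∂y = (303.7 − 296.9) / (4181936 − 4181556) = +0.01789
h(577895, 4181561) = 296.9 + (+0.004762)·(45) + (+0.01789)·(5) = 296.9 +0.214 +0.089 = 297.204 m.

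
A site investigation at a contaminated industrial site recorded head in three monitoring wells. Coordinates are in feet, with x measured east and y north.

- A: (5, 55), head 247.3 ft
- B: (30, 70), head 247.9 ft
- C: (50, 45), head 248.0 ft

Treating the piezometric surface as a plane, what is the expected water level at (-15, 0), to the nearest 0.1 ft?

246.4 ft

Taking A as reference: B−A = (25, 15, +0.6); C−A = (45, -10, +0.7).
Solve a·Δx + b·Δy = Δh: det = 25·(-10) − 45·15 = -925.
∂h/∂x = [(+0.6)·(-10) − (+0.7)·15] / -925 = +0.01784
∂h/∂y = [25·(+0.7) − 45·(+0.6)] / -925 = +0.01027
h(-15, 0) = 247.3 + (+0.01784)·(-20) + (+0.01027)·(-55) = 247.3 -0.357 -0.565 = 246.378 ft.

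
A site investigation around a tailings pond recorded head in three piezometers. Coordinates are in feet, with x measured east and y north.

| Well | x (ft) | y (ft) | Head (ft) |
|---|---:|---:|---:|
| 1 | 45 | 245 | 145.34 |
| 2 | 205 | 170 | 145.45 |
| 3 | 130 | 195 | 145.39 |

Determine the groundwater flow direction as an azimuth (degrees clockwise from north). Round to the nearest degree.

Differences from 1: to 2 (Δx, Δy, Δh) = (160, -75, +0.11); to 3 = (85, -50, +0.05).
Determinant of the coordinate differences = 160·(-50) − 85·(-75) = -1625.
∂h/∂x = [(+0.11)·(-50) − (+0.05)·(-75)] / -1625 = +0.001077
∂h/∂y = [160·(+0.05) − 85·(+0.11)] / -1625 = +0.0008308
Flow direction (−∇h) has components (-0.001077 E, -0.0008308 N).
Azimuth = atan2(E, N) = atan2(-0.001077, -0.0008308) = 232.4° ≈ 232°.

232°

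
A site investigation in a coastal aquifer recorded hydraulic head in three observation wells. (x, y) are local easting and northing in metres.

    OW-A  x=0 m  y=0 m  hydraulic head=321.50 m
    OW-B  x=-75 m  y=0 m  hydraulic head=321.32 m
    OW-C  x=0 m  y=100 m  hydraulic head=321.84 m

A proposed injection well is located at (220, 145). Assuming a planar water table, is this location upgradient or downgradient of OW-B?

upgradient

∂h/∂x = (321.32 − 321.50) / (-75 − 0) = +0.002400
∂h/∂y = (321.84 − 321.50) / (100 − 0) = +0.003400
Head at (220, 145) = 321.50 + (+0.002400)·(220) + (+0.003400)·(145) = 322.52 m.
That is higher than the 321.32 m at OW-B, so the point is upgradient.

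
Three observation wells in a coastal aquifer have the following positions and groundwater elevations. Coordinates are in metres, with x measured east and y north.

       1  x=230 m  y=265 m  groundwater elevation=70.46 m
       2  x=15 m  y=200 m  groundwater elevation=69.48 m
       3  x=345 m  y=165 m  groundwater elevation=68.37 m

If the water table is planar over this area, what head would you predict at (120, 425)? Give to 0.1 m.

73.7 m

With h = a·x + b·y + c and 1 as origin, the differences give:
  (-215)·a + (-65)·b = -0.98
  115·a + (-100)·b = -2.09
Eliminate b (×(-100) and ×(-65), subtract): 28975·a = -37.850 → a = ∂h/∂x = -0.001306
Back-substitute: b = ∂h/∂y = +0.01940.
h(120, 425) = 70.46 + (-0.001306)·(-110) + (+0.01940)·(160) = 70.46 +0.144 +3.104 = 73.707 m.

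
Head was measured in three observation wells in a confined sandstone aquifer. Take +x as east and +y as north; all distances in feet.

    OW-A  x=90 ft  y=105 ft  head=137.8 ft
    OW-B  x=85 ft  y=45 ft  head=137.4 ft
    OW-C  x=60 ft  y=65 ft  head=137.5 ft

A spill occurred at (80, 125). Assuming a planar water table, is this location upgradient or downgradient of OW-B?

upgradient

Taking OW-A as reference: OW-B−OW-A = (-5, -60, -0.4); OW-C−OW-A = (-30, -40, -0.3).
Solve a·Δx + b·Δy = Δh: det = (-5)·(-40) − (-30)·(-60) = -1600.
∂h/∂x = [(-0.4)·(-40) − (-0.3)·(-60)] / -1600 = +0.001250
∂h/∂y = [(-5)·(-0.3) − (-30)·(-0.4)] / -1600 = +0.006563
Head at (80, 125) = 137.8 + (+0.001250)·(-10) + (+0.006563)·(20) = 137.92 ft.
That is higher than the 137.4 ft at OW-B, so the point is upgradient.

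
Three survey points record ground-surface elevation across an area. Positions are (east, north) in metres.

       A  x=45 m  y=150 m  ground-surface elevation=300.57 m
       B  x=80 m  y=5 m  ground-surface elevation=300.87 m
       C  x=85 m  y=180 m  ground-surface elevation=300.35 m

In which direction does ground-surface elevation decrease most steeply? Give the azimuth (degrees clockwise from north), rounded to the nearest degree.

049°

Taking A as reference: B−A = (35, -145, +0.30); C−A = (40, 30, -0.22).
Determinant of the coordinate differences = 35·30 − 40·(-145) = 6850.
∂z/∂x = [(+0.30)·30 − (-0.22)·(-145)] / 6850 = -0.003343
∂z/∂y = [35·(-0.22) − 40·(+0.30)] / 6850 = -0.002876
Steepest decrease is along −∇f: components (+0.003343 E, +0.002876 N).
Azimuth = atan2(+0.003343, +0.002876) = 49.3° ≈ 049°.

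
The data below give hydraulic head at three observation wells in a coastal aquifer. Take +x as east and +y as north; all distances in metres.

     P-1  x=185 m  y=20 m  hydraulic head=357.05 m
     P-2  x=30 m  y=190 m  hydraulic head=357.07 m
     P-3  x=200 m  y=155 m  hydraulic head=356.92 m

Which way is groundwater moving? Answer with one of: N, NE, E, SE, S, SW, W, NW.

Differences from P-1: to P-2 (Δx, Δy, Δh) = (-155, 170, +0.02); to P-3 = (15, 135, -0.13).
Solve a·Δx + b·Δy = Δh: det = (-155)·135 − 15·170 = -23475.
∂h/∂x = [(+0.02)·135 − (-0.13)·170] / -23475 = -0.001056
∂h/∂y = [(-155)·(-0.13) − 15·(+0.02)] / -23475 = -0.0008456
Flow = −∇h = (+0.001056 east, +0.0008456 north), which points northeast.

NE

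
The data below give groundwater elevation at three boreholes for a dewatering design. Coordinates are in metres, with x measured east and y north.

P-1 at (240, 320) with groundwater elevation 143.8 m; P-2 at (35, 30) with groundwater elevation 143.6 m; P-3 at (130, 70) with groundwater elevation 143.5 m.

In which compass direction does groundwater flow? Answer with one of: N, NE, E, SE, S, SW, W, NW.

SE

Taking P-1 as reference: P-2−P-1 = (-205, -290, -0.2); P-3−P-1 = (-110, -250, -0.3).
Determinant of the coordinate differences = (-205)·(-250) − (-110)·(-290) = 19350.
∂h/∂x = [(-0.2)·(-250) − (-0.3)·(-290)] / 19350 = -0.001912
∂h/∂y = [(-205)·(-0.3) − (-110)·(-0.2)] / 19350 = +0.002041
Flow = −∇h = (+0.001912 east, -0.002041 north), which points southeast.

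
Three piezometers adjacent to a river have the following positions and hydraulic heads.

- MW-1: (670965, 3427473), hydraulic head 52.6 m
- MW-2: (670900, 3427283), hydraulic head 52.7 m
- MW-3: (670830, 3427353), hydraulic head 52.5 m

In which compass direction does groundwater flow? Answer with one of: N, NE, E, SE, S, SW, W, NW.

Differences from MW-1: to MW-2 (Δx, Δy, Δh) = (-65, -190, +0.1); to MW-3 = (-135, -120, -0.1).
Determinant of the coordinate differences = (-65)·(-120) − (-135)·(-190) = -17850.
∂h/∂x = [(+0.1)·(-120) − (-0.1)·(-190)] / -17850 = +0.001737
∂h/∂y = [(-65)·(-0.1) − (-135)·(+0.1)] / -17850 = -0.001120
Flow = −∇h = (-0.001737 east, +0.001120 north), which points northwest.

NW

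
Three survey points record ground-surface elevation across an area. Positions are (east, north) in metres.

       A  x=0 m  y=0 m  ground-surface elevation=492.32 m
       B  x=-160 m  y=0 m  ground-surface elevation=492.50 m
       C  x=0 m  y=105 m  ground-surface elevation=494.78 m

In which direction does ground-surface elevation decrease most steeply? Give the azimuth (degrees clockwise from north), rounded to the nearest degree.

177°

∂z/∂x = (492.50 − 492.32) / (-160 − 0) = -0.001125
∂z/∂y = (494.78 − 492.32) / (105 − 0) = +0.02343
Steepest decrease is along −∇f: components (+0.001125 E, -0.02343 N).
Azimuth = atan2(+0.001125, -0.02343) = 177.3° ≈ 177°.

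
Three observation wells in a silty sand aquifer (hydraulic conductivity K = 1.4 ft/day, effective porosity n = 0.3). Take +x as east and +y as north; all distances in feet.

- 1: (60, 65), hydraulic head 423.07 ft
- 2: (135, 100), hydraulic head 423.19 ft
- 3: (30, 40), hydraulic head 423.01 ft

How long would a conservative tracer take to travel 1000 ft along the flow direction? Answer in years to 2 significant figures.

380 years

With h = a·x + b·y + c and 1 as origin, the differences give:
  75·a + 35·b = +0.12
  (-30)·a + (-25)·b = -0.06
Eliminate b (×(-25) and ×35, subtract): -825·a = -0.900 → a = ∂h/∂x = +0.001091
Back-substitute: b = ∂h/∂y = +0.001091.
|∇h| = √(0.001091² + 0.001091²) = 0.001543
Seepage velocity v = K·i/n = 1.4 × 0.001543 / 0.3 = 0.007201 ft/day.
t = 1000 / 0.007201 = 1.389e+05 days = 380 years.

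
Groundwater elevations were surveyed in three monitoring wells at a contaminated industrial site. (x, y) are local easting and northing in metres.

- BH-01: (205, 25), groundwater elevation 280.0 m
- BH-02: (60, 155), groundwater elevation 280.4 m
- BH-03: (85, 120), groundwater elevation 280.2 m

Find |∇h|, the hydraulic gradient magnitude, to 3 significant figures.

0.0123

Differences from BH-01: to BH-02 (Δx, Δy, Δh) = (-145, 130, +0.4); to BH-03 = (-120, 95, +0.2).
Determinant of the coordinate differences = (-145)·95 − (-120)·130 = 1825.
∂h/∂x = [(+0.4)·95 − (+0.2)·130] / 1825 = +0.006575
∂h/∂y = [(-145)·(+0.2) − (-120)·(+0.4)] / 1825 = +0.01041
|∇h| = √(0.006575² + 0.01041²) = 0.01231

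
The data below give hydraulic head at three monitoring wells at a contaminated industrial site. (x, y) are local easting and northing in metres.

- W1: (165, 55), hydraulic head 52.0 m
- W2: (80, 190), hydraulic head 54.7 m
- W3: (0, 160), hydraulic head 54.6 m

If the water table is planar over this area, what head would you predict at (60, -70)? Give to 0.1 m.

50.4 m

Taking W1 as reference: W2−W1 = (-85, 135, +2.7); W3−W1 = (-165, 105, +2.6).
Solve a·Δx + b·Δy = Δh: det = (-85)·105 − (-165)·135 = 13350.
∂h/∂x = [(+2.7)·105 − (+2.6)·135] / 13350 = -0.005056
∂h/∂y = [(-85)·(+2.6) − (-165)·(+2.7)] / 13350 = +0.01682
h(60, -70) = 52.0 + (-0.005056)·(-105) + (+0.01682)·(-125) = 52.0 +0.531 -2.102 = 50.429 m.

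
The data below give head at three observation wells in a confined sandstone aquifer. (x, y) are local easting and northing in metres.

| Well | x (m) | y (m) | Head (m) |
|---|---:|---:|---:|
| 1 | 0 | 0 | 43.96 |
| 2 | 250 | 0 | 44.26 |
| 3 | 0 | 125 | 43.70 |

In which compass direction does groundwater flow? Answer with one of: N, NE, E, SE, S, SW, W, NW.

NW

∂h/∂x = (44.26 − 43.96) / (250 − 0) = +0.001200
∂h/∂y = (43.70 − 43.96) / (125 − 0) = -0.002080
Flow = −∇h = (-0.001200 east, +0.002080 north), which points northwest.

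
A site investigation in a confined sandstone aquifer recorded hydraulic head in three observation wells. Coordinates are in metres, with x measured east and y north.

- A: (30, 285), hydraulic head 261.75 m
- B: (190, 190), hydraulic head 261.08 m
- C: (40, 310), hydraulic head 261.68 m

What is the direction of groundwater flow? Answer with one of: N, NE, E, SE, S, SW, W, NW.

E

Taking A as reference: B−A = (160, -95, -0.67); C−A = (10, 25, -0.07).
Determinant of the coordinate differences = 160·25 − 10·(-95) = 4950.
∂h/∂x = [(-0.67)·25 − (-0.07)·(-95)] / 4950 = -0.004727
∂h/∂y = [160·(-0.07) − 10·(-0.67)] / 4950 = -0.0009091
Flow = −∇h = (+0.004727 east, +0.0009091 north), which points east.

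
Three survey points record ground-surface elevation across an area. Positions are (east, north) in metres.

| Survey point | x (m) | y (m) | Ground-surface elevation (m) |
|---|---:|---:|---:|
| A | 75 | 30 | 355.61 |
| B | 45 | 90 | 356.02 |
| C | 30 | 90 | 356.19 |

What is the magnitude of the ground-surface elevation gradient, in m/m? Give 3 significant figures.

With z = a·x + b·y + c and A as origin, the differences give:
  (-30)·a + 60·b = +0.41
  (-45)·a + 60·b = +0.58
Eliminate b (×60 and ×60, subtract): 900·a = -10.200 → a = ∂z/∂x = -0.01133
Back-substitute: b = ∂z/∂y = +0.001167.
|∇f| = √(-0.01133² + 0.001167²) = 0.01139 m/m

0.0114 m/m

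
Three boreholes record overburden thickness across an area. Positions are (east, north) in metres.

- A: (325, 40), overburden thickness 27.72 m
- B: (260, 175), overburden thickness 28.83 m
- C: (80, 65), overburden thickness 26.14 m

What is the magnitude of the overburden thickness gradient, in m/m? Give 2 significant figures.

0.014 m/m

Taking A as reference: B−A = (-65, 135, +1.11); C−A = (-245, 25, -1.58).
Solve a·Δx + b·Δy = Δd: det = (-65)·25 − (-245)·135 = 31450.
∂d/∂x = [(+1.11)·25 − (-1.58)·135] / 31450 = +0.007665
∂d/∂y = [(-65)·(-1.58) − (-245)·(+1.11)] / 31450 = +0.01191
|∇f| = √(0.007665² + 0.01191²) = 0.01416 m/m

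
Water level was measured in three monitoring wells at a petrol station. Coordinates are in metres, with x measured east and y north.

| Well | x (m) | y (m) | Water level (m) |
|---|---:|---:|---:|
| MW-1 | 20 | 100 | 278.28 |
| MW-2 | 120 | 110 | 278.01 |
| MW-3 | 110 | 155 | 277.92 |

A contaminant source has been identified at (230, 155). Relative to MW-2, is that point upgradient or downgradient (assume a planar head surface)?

With h = a·x + b·y + c and MW-1 as origin, the differences give:
  100·a + 10·b = -0.27
  90·a + 55·b = -0.36
Eliminate b (×55 and ×10, subtract): 4600·a = -11.250 → a = ∂h/∂x = -0.002446
Back-substitute: b = ∂h/∂y = -0.002543.
Head at (230, 155) = 278.28 + (-0.002446)·(210) + (-0.002543)·(55) = 277.63 m.
That is lower than the 278.01 m at MW-2, so the point is downgradient.

downgradient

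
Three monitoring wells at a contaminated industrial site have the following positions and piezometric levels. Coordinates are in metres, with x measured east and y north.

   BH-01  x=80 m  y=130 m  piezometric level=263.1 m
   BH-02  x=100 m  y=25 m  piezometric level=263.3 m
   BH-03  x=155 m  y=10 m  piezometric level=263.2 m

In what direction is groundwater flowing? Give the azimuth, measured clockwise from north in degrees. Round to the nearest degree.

046°

Taking BH-01 as reference: BH-02−BH-01 = (20, -105, +0.2); BH-03−BH-01 = (75, -120, +0.1).
Determinant of the coordinate differences = 20·(-120) − 75·(-105) = 5475.
∂h/∂x = [(+0.2)·(-120) − (+0.1)·(-105)] / 5475 = -0.002466
∂h/∂y = [20·(+0.1) − 75·(+0.2)] / 5475 = -0.002374
Flow direction (−∇h) has components (+0.002466 E, +0.002374 N).
Azimuth = atan2(E, N) = atan2(+0.002466, +0.002374) = 46.1° ≈ 046°.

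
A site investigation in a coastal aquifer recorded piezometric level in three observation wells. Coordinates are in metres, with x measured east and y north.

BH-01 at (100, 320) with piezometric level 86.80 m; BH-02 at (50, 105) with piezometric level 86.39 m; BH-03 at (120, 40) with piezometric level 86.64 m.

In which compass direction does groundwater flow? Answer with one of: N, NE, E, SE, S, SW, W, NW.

W

Three-point gradient (reference BH-01): Δ to BH-02 = (-50, -215, -0.41), Δ to BH-03 = (20, -280, -0.16).
∂h/∂x = +0.004393, ∂h/∂y = +0.0008852 (det = 18300).
Flow = −∇h = (-0.004393 east, -0.0008852 north), which points west.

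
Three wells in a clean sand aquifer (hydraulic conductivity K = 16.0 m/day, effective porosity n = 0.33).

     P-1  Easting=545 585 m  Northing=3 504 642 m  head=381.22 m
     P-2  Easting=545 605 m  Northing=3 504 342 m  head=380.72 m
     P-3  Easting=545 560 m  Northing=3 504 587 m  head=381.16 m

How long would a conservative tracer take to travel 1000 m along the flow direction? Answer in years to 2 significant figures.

Differences from P-1: to P-2 (Δx, Δy, Δh) = (20, -300, -0.50); to P-3 = (-25, -55, -0.06).
Determinant of the coordinate differences = 20·(-55) − (-25)·(-300) = -8600.
∂h/∂x = [(-0.50)·(-55) − (-0.06)·(-300)] / -8600 = -0.001105
∂h/∂y = [20·(-0.06) − (-25)·(-0.50)] / -8600 = +0.001593
|∇h| = √(-0.001105² + 0.001593²) = 0.001939
Seepage velocity v = K·i/n = 16.0 × 0.001939 / 0.33 = 0.09401 m/day.
t = 1000 / 0.09401 = 1.064e+04 days = 29.1 years.

29 years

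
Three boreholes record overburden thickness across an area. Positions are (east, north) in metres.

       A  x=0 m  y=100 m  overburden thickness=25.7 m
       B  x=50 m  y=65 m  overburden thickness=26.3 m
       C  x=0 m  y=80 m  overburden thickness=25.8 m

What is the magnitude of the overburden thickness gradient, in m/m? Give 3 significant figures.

With d = a·x + b·y + c and A as origin, the differences give:
  50·a + (-35)·b = +0.6
  0·a + (-20)·b = +0.1
Eliminate b (×(-20) and ×(-35), subtract): -1000·a = -8.50 → a = ∂d/∂x = +0.008500
Back-substitute: b = ∂d/∂y = -0.005000.
|∇f| = √(0.008500² + -0.005000²) = 0.009862 m/m

0.00986 m/m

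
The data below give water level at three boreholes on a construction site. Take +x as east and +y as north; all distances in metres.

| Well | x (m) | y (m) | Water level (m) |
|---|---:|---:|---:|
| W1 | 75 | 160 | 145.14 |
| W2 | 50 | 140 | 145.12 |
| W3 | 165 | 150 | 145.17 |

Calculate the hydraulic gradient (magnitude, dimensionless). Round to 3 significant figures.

0.000644

Three-point gradient (reference W1): Δ to W2 = (-25, -20, -0.02), Δ to W3 = (90, -10, +0.03).
∂h/∂x = +0.0003902, ∂h/∂y = +0.0005122 (det = 2050).
|∇h| = √(0.0003902² + 0.0005122²) = 0.0006439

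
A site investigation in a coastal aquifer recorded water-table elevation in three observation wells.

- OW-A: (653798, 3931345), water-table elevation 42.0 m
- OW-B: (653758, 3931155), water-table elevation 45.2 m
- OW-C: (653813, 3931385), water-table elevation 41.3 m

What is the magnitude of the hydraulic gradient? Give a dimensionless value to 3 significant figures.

0.0165

Taking OW-A as reference: OW-B−OW-A = (-40, -190, +3.2); OW-C−OW-A = (15, 40, -0.7).
Determinant of the coordinate differences = (-40)·40 − 15·(-190) = 1250.
∂h/∂x = [(+3.2)·40 − (-0.7)·(-190)] / 1250 = -0.004000
∂h/∂y = [(-40)·(-0.7) − 15·(+3.2)] / 1250 = -0.01600
|∇h| = √(-0.004000² + -0.01600²) = 0.01649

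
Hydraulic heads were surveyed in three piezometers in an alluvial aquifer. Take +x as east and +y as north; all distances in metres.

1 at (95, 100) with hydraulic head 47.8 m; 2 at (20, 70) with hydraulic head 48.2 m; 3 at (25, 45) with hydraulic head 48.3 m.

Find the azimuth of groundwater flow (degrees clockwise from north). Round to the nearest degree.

036°

Differences from 1: to 2 (Δx, Δy, Δh) = (-75, -30, +0.4); to 3 = (-70, -55, +0.5).
Determinant of the coordinate differences = (-75)·(-55) − (-70)·(-30) = 2025.
∂h/∂x = [(+0.4)·(-55) − (+0.5)·(-30)] / 2025 = -0.003457
∂h/∂y = [(-75)·(+0.5) − (-70)·(+0.4)] / 2025 = -0.004691
Flow direction (−∇h) has components (+0.003457 E, +0.004691 N).
Azimuth = atan2(E, N) = atan2(+0.003457, +0.004691) = 36.4° ≈ 036°.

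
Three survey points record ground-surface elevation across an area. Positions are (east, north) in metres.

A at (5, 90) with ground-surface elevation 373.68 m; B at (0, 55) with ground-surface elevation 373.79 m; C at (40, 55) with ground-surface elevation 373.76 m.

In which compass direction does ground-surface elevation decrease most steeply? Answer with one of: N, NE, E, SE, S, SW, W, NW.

Taking A as reference: B−A = (-5, -35, +0.11); C−A = (35, -35, +0.08).
Determinant of the coordinate differences = (-5)·(-35) − 35·(-35) = 1400.
∂z/∂x = [(+0.11)·(-35) − (+0.08)·(-35)] / 1400 = -0.0007500
∂z/∂y = [(-5)·(+0.08) − 35·(+0.11)] / 1400 = -0.003036
Steepest decrease is along −∇f = (+0.0007500 E, +0.003036 N) → north.

N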